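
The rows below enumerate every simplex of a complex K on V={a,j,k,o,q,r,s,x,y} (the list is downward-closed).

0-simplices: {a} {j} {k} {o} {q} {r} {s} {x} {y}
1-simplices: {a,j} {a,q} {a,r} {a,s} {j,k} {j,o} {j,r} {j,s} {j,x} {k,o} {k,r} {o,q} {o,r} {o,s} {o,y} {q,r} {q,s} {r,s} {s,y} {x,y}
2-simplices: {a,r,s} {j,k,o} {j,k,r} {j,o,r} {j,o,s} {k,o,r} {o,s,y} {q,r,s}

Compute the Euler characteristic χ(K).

χ(K)=-3

n_0=9 n_1=20 n_2=8
χ=+9−20+8=-3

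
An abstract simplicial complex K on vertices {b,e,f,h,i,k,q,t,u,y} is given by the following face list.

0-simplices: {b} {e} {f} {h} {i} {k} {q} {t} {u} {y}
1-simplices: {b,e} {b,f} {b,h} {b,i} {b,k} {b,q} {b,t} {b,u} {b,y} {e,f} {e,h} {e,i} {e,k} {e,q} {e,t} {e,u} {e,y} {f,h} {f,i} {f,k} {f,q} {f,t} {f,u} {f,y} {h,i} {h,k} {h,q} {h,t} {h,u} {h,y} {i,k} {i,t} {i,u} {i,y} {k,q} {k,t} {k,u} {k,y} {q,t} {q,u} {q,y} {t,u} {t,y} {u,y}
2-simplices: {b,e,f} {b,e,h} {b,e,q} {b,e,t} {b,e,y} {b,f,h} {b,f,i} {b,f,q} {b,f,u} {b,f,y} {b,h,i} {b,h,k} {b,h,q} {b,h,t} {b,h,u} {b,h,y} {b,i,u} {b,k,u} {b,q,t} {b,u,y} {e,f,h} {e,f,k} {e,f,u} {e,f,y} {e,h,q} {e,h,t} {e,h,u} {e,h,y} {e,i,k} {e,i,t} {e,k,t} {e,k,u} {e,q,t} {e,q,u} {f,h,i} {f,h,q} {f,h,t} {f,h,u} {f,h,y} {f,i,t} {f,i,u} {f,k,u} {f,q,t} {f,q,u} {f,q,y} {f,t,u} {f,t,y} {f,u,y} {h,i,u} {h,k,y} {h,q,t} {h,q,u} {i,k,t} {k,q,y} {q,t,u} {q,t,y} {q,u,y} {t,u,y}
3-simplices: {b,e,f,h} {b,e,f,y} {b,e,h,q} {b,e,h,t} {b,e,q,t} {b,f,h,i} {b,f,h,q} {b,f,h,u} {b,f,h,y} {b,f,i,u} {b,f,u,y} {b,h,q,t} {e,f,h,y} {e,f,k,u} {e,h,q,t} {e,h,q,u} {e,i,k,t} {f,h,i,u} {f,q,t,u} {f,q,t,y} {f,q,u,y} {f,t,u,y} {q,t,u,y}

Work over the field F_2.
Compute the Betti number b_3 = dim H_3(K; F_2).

b_3=2

n_0=10 n_1=44 n_2=58 n_3=23  [Z2]
∂1: piv[be,bf,bh,bi,bk,bq,bt,bu,by] rk=9  ker:ef,eh,ei,ek,eq,et,eu,ey,fh,fi,fk,fq,ft,fu,fy,hi,hk,hq,ht,hu,hy,ik,it,iu,iy,kq,kt,ku,ky,qt,qu,qy,tu,ty,uy
∂2: piv[bef,beh,beq,bet,bey,bfh,bfi,bfq,bfu,bfy,bhi,bhk,bhq,bht,bhu,bhy,biu,bku,bqt,buy,efk,efu,eik,eit,ekt,eku,equ,fht,fit,fqy,ftu,fty,hky,kqy] rk=34  ker:efh,efy,ehq,eht,ehu,ehy,eqt,fhi,fhq,fhu,fhy,fiu,fku,fqt,fqu,fuy,hiu,hqt,hqu,ikt,qtu,qty,quy,tuy
∂3: piv[befh,befy,behq,beht,beqt,bfhi,bfhq,bfhu,bfhy,bfiu,bfuy,bhqt,efhy,efku,ehqu,eikt,fhiu,fqtu,fqty,fquy,ftuy] rk=21  ker:ehqt,qtuy
b_3=(23−21)−0=2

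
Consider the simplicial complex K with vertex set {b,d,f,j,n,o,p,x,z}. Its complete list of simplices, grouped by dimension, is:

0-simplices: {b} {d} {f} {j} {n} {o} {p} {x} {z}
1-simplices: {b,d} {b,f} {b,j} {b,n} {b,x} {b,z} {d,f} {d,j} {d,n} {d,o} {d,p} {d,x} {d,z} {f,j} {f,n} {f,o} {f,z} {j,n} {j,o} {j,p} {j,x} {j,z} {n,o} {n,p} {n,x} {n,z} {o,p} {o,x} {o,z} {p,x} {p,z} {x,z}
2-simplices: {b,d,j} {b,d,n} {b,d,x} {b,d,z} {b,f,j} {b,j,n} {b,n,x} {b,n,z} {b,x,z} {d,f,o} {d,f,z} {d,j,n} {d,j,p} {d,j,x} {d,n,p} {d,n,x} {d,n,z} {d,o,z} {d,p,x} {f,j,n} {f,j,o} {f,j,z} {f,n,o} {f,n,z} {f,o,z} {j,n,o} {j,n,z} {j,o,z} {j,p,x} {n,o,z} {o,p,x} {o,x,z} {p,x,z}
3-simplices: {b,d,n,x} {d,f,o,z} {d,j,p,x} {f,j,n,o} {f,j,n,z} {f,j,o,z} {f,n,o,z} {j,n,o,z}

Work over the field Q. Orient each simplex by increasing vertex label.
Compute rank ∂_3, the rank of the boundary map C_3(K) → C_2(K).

rank∂_3=7

n_0=9 n_1=32 n_2=33 n_3=8  [Q]
∂1: piv[bd,bf,bj,bn,bx,bz,do,dp] rk=8  ker:df,dj,dn,dx,dz,fj,fn,fo,fz,jn,jo,jp,jx,jz,no,np,nx,nz,op,ox,oz,px,pz,xz
∂2: piv[bdj,bdn,bdx,bdz,bfj,bjn,bnx,bnz,bxz,dfo,dfz,djp,djx,dnp,doz,dpx,fjn,fjo,fjz,fno,fnz,opx,oxz,pxz] rk=24  ker:djn,dnx,dnz,foz,jno,jnz,joz,jpx,noz
∂3: piv[bdnx,dfoz,djpx,fjno,fjnz,fjoz,fnoz] rk=7  ker:jnoz
rk∂_3=7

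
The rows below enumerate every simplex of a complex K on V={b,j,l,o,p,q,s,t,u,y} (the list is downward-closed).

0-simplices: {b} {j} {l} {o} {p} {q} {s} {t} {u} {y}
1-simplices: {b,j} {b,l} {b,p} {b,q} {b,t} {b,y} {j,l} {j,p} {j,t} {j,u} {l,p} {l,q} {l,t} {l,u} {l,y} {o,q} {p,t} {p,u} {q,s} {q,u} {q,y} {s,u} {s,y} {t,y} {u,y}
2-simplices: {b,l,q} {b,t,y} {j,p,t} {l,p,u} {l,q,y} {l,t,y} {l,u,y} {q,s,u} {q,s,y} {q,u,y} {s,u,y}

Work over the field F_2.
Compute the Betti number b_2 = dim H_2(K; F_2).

n_0=10 n_1=25 n_2=11  [Z2]
∂1: piv[bj,bl,bp,bq,bt,by,ju,oq,qs] rk=9  ker:jl,jp,jt,lp,lq,lt,lu,ly,pt,pu,qu,qy,su,sy,ty,uy
∂2: piv[blq,bty,jpt,lpu,lqy,lty,luy,qsu,qsy,quy] rk=10  ker:suy
b_2=(11−10)−0=1

b_2=1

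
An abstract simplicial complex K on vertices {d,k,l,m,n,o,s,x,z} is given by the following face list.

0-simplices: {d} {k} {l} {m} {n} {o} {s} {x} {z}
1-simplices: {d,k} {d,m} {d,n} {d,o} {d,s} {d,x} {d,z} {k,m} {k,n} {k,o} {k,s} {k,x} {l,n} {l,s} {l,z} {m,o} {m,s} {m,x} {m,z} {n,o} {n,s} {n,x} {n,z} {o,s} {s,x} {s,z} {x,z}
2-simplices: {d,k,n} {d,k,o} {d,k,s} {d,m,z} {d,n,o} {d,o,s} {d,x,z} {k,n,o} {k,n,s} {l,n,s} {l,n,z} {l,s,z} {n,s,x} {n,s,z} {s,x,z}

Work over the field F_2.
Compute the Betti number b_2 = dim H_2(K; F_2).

b_2=2

n_0=9 n_1=27 n_2=15  [Z2]
∂1: piv[dk,dm,dn,do,ds,dx,dz,ln] rk=8  ker:km,kn,ko,ks,kx,ls,lz,mo,ms,mx,mz,no,ns,nx,nz,os,sx,sz,xz
∂2: piv[dkn,dko,dks,dmz,dno,dos,dxz,kns,lns,lnz,lsz,nsx,sxz] rk=13  ker:kno,nsz
b_2=(15−13)−0=2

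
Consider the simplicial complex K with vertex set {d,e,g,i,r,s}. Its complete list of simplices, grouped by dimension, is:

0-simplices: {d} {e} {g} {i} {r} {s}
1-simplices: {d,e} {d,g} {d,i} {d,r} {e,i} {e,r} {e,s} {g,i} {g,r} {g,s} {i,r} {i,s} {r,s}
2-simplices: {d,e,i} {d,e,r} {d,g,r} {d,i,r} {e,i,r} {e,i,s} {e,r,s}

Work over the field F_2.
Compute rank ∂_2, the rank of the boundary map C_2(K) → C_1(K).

n_0=6 n_1=13 n_2=7  [Z2]
∂1: piv[de,dg,di,dr,es] rk=5  ker:ei,er,gi,gr,gs,ir,is,rs
∂2: piv[dei,der,dgr,dir,eis,ers] rk=6  ker:eir
rk∂_2=6

rank∂_2=6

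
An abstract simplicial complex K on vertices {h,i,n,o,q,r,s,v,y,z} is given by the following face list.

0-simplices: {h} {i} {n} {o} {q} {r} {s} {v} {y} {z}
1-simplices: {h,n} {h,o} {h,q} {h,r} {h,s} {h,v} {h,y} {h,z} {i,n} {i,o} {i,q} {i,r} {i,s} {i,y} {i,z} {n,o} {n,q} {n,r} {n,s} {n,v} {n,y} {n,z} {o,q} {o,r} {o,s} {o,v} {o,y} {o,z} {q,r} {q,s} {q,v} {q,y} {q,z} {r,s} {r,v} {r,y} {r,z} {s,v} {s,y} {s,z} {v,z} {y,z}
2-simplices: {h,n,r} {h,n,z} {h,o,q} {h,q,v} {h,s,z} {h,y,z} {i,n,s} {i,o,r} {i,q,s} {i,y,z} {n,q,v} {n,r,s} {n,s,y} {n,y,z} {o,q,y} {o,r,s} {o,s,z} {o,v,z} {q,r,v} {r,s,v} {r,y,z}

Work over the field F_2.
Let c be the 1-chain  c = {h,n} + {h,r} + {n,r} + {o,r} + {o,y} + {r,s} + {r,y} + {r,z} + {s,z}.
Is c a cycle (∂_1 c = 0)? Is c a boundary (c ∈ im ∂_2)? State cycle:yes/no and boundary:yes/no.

n_0=10 n_1=42 n_2=21  [Z2]
∂1: piv[hn,ho,hq,hr,hs,hv,hy,hz,in] rk=9  ker:io,iq,ir,is,iy,iz,no,nq,nr,ns,nv,ny,nz,oq,or,os,ov,oy,oz,qr,qs,qv,qy,qz,rs,rv,ry,rz,sv,sy,sz,vz,yz
∂2: piv[hnr,hnz,hoq,hqv,hsz,hyz,ins,ior,iqs,iyz,nqv,nrs,nsy,nyz,oqy,ors,osz,ovz,qrv,rsv,ryz] rk=21
∂1c = 0
c vs im∂2: residual ≠ 0 ⇒ not boundary

cycle:yes boundary:no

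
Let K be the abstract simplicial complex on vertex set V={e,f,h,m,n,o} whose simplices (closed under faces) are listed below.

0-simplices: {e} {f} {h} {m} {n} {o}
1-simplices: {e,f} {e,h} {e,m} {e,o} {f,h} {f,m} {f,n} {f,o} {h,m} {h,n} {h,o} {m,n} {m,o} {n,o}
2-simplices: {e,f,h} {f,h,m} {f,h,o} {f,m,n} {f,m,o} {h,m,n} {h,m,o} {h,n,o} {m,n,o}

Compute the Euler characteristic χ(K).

χ(K)=1

n_0=6 n_1=14 n_2=9
χ=+6−14+9=1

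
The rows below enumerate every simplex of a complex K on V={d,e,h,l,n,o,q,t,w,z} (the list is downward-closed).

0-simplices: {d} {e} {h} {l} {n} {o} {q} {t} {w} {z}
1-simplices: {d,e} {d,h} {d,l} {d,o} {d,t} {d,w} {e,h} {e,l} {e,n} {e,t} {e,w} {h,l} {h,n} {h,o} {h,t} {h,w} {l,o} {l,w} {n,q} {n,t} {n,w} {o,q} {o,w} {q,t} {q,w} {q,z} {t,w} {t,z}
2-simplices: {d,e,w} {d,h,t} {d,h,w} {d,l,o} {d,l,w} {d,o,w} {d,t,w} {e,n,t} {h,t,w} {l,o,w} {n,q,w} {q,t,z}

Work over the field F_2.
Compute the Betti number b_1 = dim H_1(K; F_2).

b_1=9

n_0=10 n_1=28 n_2=12  [Z2]
∂1: piv[de,dh,dl,do,dt,dw,en,nq,qz] rk=9  ker:eh,el,et,ew,hl,hn,ho,ht,hw,lo,lw,nt,nw,oq,ow,qt,qw,tw,tz
∂2: piv[dew,dht,dhw,dlo,dlw,dow,dtw,ent,nqw,qtz] rk=10  ker:htw,low
b_1=(28−9)−10=9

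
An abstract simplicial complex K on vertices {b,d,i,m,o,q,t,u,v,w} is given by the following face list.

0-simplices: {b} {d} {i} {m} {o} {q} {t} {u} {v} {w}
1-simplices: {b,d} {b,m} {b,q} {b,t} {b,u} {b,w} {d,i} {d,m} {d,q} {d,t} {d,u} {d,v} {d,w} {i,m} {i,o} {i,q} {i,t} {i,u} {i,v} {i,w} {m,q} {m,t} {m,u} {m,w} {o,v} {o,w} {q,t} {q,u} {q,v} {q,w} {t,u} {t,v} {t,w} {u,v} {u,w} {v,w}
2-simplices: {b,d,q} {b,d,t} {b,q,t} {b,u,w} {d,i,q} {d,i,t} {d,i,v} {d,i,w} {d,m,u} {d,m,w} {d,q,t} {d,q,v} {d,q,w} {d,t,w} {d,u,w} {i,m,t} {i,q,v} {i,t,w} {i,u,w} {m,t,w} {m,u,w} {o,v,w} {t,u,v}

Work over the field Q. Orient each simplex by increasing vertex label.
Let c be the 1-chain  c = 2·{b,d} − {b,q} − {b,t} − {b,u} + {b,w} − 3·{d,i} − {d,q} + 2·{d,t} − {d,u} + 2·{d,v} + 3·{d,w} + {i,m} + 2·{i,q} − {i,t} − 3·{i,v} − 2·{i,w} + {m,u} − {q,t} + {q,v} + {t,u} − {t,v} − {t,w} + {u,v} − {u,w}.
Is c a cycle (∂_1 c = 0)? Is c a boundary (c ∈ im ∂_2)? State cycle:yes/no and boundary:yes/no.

cycle:yes boundary:yes

n_0=10 n_1=36 n_2=23  [Q]
∂1: piv[bd,bm,bq,bt,bu,bw,di,dv,io] rk=9  ker:dm,dq,dt,du,dw,im,iq,it,iu,iv,iw,mq,mt,mu,mw,ov,ow,qt,qu,qv,qw,tu,tv,tw,uv,uw,vw
∂2: piv[bdq,bdt,bqt,buw,diq,dit,div,diw,dmu,dmw,dqv,dqw,dtw,duw,imt,iuw,mtw,ovw,tuv] rk=19  ker:dqt,iqv,itw,muw
∂1c = 0
c vs im∂2: reduces to 0 ⇒ boundary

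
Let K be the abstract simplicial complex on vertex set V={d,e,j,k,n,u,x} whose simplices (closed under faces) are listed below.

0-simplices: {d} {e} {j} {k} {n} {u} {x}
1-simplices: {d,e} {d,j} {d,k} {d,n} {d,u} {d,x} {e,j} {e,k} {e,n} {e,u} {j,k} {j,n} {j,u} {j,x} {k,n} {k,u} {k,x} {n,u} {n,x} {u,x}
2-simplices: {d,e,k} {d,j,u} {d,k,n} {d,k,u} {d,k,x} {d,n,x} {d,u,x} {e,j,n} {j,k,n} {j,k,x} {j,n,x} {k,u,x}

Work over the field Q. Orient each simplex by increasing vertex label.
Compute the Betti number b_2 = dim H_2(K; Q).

n_0=7 n_1=20 n_2=12  [Q]
∂1: piv[de,dj,dk,dn,du,dx] rk=6  ker:ej,ek,en,eu,jk,jn,ju,jx,kn,ku,kx,nu,nx,ux
∂2: piv[dek,dju,dkn,dku,dkx,dnx,dux,ejn,jkn,jkx] rk=10  ker:jnx,kux
b_2=(12−10)−0=2

b_2=2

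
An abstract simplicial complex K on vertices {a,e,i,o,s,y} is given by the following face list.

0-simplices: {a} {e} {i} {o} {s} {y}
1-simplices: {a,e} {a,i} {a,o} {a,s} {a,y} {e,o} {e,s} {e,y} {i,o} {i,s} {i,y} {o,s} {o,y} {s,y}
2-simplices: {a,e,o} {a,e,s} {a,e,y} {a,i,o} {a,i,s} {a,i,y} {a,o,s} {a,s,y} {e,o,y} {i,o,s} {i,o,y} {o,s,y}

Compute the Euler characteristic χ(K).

n_0=6 n_1=14 n_2=12
χ=+6−14+12=4

χ(K)=4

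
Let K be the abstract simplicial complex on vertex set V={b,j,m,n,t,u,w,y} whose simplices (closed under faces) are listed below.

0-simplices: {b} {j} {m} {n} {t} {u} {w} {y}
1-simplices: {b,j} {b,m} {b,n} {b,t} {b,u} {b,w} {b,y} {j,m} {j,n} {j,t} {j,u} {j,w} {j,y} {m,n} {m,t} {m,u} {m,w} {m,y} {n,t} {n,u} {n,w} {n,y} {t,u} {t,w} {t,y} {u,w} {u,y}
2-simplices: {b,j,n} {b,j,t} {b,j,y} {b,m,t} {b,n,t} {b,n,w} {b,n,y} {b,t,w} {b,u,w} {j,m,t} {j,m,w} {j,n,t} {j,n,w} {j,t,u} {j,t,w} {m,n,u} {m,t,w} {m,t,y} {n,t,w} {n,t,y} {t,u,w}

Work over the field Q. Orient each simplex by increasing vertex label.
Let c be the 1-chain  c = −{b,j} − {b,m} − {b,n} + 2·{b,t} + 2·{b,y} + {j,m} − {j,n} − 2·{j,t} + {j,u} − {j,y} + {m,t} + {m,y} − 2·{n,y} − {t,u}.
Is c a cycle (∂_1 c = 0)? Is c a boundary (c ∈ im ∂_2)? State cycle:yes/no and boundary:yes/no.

n_0=8 n_1=27 n_2=21  [Q]
∂1: piv[bj,bm,bn,bt,bu,bw,by] rk=7  ker:jm,jn,jt,ju,jw,jy,mn,mt,mu,mw,my,nt,nu,nw,ny,tu,tw,ty,uw,uy
∂2: piv[bjn,bjt,bjy,bmt,bnt,bnw,bny,btw,buw,jmt,jmw,jnw,jtu,mnu,mty,nty,tuw] rk=17  ker:jnt,jtw,mtw,ntw
∂1c = −{b} + {j} − 2·{m} + 2·{t}

cycle:no boundary:no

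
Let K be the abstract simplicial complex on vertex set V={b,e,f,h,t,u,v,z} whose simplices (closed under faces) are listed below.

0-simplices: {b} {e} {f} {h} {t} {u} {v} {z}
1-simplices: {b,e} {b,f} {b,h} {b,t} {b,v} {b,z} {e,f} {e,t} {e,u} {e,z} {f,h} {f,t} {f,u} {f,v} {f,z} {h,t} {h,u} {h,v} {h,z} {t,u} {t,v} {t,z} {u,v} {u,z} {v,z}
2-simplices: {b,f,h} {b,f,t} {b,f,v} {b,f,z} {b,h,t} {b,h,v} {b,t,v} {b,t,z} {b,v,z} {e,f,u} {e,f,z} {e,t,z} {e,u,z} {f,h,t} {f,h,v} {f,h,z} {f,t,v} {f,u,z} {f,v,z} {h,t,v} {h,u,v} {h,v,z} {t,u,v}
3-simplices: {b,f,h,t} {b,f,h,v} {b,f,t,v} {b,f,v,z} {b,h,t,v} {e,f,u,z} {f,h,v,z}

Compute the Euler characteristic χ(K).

χ(K)=-1

n_0=8 n_1=25 n_2=23 n_3=7
χ=+8−25+23−7=-1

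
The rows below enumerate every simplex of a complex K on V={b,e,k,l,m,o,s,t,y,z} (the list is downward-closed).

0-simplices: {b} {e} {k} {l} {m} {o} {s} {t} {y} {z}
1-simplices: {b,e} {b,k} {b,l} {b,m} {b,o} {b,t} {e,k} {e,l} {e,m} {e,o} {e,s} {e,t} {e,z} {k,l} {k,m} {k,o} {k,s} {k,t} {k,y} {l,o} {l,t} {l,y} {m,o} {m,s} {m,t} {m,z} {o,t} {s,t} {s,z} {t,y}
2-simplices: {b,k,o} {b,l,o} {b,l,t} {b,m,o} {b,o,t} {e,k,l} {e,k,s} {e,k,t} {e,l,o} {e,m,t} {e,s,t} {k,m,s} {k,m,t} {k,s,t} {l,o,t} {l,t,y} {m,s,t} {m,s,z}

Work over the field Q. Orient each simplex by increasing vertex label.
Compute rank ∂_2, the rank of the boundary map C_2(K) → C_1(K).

n_0=10 n_1=30 n_2=18  [Q]
∂1: piv[be,bk,bl,bm,bo,bt,es,ez,ky] rk=9  ker:ek,el,em,eo,et,kl,km,ko,ks,kt,lo,lt,ly,mo,ms,mt,mz,ot,st,sz,ty
∂2: piv[bko,blo,blt,bmo,bot,ekl,eks,ekt,elo,emt,est,kms,kmt,lty,msz] rk=15  ker:kst,lot,mst
rk∂_2=15

rank∂_2=15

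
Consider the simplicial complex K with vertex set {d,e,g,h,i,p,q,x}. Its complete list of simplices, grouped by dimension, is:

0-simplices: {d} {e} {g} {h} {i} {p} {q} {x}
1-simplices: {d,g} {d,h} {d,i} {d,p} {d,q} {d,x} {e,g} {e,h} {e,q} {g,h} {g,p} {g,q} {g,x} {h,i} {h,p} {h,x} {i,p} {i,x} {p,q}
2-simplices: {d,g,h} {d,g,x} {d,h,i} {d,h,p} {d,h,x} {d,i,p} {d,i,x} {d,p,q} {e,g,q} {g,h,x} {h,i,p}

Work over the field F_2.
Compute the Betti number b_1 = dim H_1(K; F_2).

n_0=8 n_1=19 n_2=11  [Z2]
∂1: piv[dg,dh,di,dp,dq,dx,eg] rk=7  ker:eh,eq,gh,gp,gq,gx,hi,hp,hx,ip,ix,pq
∂2: piv[dgh,dgx,dhi,dhp,dhx,dip,dix,dpq,egq] rk=9  ker:ghx,hip
b_1=(19−7)−9=3

b_1=3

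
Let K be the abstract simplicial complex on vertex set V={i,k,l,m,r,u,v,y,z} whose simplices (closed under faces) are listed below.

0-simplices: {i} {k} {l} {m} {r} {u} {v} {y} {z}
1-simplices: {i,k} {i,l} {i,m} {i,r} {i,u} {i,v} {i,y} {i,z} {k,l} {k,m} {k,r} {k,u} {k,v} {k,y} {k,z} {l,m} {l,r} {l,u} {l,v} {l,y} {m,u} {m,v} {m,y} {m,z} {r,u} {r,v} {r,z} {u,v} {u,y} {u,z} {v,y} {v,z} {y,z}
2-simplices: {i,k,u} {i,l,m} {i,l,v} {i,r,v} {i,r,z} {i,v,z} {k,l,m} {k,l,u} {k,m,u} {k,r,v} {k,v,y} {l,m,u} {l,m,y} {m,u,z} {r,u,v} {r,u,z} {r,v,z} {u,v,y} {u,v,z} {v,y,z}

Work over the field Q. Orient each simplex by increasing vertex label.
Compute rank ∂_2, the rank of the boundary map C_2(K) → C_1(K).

rank∂_2=17

n_0=9 n_1=33 n_2=20  [Q]
∂1: piv[ik,il,im,ir,iu,iv,iy,iz] rk=8  ker:kl,km,kr,ku,kv,ky,kz,lm,lr,lu,lv,ly,mu,mv,my,mz,ru,rv,rz,uv,uy,uz,vy,vz,yz
∂2: piv[iku,ilm,ilv,irv,irz,ivz,klm,klu,kmu,krv,kvy,lmy,muz,ruv,ruz,uvy,vyz] rk=17  ker:lmu,rvz,uvz
rk∂_2=17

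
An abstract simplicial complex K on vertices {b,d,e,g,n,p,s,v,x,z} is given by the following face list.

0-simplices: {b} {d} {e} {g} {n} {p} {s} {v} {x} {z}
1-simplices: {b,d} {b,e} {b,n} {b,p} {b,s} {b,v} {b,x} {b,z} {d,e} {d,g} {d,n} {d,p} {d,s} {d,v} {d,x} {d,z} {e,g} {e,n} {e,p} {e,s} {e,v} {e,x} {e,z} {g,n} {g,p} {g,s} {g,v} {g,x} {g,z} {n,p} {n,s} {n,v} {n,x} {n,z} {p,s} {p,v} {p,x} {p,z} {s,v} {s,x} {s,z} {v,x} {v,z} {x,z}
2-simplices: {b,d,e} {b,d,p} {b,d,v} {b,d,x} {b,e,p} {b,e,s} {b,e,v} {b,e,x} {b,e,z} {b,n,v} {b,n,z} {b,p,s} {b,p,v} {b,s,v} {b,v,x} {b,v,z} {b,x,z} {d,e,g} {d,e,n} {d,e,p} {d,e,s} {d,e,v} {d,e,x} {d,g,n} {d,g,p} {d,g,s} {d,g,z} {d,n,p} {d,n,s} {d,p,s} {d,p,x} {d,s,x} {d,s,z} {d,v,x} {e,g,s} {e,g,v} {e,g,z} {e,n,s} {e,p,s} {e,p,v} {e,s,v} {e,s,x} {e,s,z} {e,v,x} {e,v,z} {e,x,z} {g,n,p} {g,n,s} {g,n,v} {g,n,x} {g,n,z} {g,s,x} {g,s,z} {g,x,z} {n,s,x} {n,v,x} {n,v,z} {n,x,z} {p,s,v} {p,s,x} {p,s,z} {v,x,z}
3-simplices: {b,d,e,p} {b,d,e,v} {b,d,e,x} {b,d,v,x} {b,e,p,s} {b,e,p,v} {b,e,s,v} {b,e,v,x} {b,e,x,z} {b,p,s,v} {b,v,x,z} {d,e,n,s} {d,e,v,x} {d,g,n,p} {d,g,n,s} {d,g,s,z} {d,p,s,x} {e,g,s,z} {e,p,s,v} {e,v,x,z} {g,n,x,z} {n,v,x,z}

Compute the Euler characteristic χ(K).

χ(K)=6

n_0=10 n_1=44 n_2=62 n_3=22
χ=+10−44+62−22=6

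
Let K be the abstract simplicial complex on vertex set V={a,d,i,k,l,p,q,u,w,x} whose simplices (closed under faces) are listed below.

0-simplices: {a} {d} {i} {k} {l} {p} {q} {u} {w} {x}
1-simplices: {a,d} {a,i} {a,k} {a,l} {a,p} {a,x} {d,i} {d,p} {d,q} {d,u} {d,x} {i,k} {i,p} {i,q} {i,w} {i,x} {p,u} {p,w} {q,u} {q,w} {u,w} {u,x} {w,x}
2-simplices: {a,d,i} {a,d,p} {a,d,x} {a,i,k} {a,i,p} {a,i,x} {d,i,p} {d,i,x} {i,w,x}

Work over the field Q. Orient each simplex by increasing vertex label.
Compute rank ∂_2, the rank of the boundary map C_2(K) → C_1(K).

rank∂_2=7

n_0=10 n_1=23 n_2=9  [Q]
∂1: piv[ad,ai,ak,al,ap,ax,dq,du,iw] rk=9  ker:di,dp,dx,ik,ip,iq,ix,pu,pw,qu,qw,uw,ux,wx
∂2: piv[adi,adp,adx,aik,aip,aix,iwx] rk=7  ker:dip,dix
rk∂_2=7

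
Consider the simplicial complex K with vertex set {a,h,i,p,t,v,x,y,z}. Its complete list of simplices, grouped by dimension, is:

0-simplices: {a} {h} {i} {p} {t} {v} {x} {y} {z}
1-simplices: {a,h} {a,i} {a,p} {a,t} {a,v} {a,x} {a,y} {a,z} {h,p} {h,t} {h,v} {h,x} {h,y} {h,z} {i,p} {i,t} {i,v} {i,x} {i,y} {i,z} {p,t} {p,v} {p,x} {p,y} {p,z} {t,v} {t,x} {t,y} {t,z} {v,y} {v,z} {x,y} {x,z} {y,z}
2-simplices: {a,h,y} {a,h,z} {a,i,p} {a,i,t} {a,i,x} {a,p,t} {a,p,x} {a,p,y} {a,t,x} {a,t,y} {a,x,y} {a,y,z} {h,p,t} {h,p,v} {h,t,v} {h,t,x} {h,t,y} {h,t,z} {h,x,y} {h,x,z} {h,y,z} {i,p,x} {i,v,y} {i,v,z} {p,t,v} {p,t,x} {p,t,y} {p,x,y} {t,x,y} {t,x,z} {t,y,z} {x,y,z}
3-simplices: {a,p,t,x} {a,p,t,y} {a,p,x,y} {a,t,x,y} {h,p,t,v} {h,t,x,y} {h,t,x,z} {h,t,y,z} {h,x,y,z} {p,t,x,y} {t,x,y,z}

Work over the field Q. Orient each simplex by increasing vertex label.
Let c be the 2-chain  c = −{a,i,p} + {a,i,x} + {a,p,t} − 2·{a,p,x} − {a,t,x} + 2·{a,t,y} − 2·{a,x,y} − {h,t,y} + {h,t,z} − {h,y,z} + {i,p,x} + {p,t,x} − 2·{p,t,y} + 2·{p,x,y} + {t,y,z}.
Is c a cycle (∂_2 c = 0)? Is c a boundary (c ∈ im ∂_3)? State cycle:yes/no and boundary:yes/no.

cycle:yes boundary:no

n_0=9 n_1=34 n_2=32 n_3=11  [Q]
∂1: piv[ah,ai,ap,at,av,ax,ay,az] rk=8  ker:hp,ht,hv,hx,hy,hz,ip,it,iv,ix,iy,iz,pt,pv,px,py,pz,tv,tx,ty,tz,vy,vz,xy,xz,yz
∂2: piv[ahy,ahz,aip,ait,aix,apt,apx,apy,atx,aty,axy,ayz,hpt,hpv,htv,htx,hty,htz,hxz,ivy,ivz] rk=21  ker:hxy,hyz,ipx,ptv,ptx,pty,pxy,txy,txz,tyz,xyz
∂3: piv[aptx,apty,apxy,atxy,hptv,htxy,htxz,htyz,hxyz] rk=9  ker:ptxy,txyz
∂2c = 0
c vs im∂3: residual ≠ 0 ⇒ not boundary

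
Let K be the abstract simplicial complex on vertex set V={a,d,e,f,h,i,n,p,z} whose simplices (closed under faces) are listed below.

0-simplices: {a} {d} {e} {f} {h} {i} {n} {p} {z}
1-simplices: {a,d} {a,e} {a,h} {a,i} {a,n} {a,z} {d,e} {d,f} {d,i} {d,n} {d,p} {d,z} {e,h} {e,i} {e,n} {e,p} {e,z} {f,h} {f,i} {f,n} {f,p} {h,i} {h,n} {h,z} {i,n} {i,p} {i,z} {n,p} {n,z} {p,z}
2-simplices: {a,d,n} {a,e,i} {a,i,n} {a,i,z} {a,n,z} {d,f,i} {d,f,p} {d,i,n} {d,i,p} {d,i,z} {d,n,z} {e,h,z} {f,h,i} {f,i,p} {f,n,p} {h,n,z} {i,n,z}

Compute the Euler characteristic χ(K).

χ(K)=-4

n_0=9 n_1=30 n_2=17
χ=+9−30+17=-4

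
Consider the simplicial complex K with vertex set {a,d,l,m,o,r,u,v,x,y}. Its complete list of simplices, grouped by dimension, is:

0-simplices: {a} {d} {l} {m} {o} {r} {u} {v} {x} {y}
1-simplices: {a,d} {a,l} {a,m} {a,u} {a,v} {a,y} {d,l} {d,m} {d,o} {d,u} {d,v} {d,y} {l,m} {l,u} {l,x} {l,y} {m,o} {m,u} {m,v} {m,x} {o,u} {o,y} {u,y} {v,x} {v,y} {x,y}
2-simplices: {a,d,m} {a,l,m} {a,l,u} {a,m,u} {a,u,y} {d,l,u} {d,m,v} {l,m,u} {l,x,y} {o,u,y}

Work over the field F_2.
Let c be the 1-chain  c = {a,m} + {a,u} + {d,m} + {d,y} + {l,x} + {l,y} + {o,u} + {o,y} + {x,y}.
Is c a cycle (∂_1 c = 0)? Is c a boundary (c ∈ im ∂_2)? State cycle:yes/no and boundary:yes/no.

cycle:yes boundary:no

n_0=10 n_1=26 n_2=10  [Z2]
∂1: piv[ad,al,am,au,av,ay,do,lx] rk=8  ker:dl,dm,du,dv,dy,lm,lu,ly,mo,mu,mv,mx,ou,oy,uy,vx,vy,xy
∂2: piv[adm,alm,alu,amu,auy,dlu,dmv,lxy,ouy] rk=9  ker:lmu
∂1c = 0
c vs im∂2: residual ≠ 0 ⇒ not boundary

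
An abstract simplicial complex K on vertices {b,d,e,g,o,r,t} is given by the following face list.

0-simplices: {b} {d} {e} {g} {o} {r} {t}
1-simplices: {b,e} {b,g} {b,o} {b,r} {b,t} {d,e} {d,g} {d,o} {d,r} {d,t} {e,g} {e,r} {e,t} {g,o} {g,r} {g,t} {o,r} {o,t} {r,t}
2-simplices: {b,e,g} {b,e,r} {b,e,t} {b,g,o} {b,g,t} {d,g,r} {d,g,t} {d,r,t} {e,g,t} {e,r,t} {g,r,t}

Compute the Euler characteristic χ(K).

χ(K)=-1

n_0=7 n_1=19 n_2=11
χ=+7−19+11=-1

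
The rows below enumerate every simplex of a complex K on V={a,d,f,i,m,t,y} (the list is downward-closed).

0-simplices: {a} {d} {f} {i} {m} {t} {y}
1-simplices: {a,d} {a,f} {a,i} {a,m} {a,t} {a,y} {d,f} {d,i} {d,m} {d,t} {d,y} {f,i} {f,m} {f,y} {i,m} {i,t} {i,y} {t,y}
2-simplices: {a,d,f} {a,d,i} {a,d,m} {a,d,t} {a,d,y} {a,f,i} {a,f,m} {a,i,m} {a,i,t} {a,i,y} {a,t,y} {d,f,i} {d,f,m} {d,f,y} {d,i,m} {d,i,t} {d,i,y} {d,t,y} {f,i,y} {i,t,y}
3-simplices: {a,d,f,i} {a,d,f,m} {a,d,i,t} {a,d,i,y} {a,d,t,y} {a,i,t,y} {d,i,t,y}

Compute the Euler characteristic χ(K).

n_0=7 n_1=18 n_2=20 n_3=7
χ=+7−18+20−7=2

χ(K)=2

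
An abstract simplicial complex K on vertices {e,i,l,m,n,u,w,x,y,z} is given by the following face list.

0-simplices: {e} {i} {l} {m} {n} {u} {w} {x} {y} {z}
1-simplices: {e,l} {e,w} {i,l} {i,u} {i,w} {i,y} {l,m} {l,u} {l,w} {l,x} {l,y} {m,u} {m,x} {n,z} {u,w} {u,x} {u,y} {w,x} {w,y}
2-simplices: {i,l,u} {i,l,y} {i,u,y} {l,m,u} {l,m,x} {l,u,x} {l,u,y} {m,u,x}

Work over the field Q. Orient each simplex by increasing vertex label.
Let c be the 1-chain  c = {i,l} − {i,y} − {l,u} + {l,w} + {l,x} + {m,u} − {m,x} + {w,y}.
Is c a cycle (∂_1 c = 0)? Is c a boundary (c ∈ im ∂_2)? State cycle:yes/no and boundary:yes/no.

cycle:yes boundary:no

n_0=10 n_1=19 n_2=8  [Q]
∂1: piv[el,ew,il,iu,iy,lm,lx,nz] rk=8  ker:iw,lu,lw,ly,mu,mx,uw,ux,uy,wx,wy
∂2: piv[ilu,ily,iuy,lmu,lmx,lux] rk=6  ker:luy,mux
∂1c = 0
c vs im∂2: residual ≠ 0 ⇒ not boundary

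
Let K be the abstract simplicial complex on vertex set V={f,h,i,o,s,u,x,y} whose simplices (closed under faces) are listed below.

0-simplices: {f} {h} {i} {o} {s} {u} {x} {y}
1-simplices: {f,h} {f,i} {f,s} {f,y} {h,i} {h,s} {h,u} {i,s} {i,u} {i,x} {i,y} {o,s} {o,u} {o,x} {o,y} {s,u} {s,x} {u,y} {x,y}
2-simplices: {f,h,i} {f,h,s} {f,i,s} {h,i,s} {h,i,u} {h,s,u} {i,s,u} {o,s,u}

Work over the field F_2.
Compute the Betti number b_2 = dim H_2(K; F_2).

n_0=8 n_1=19 n_2=8  [Z2]
∂1: piv[fh,fi,fs,fy,hu,ix,os] rk=7  ker:hi,hs,is,iu,iy,ou,ox,oy,su,sx,uy,xy
∂2: piv[fhi,fhs,fis,hiu,hsu,osu] rk=6  ker:his,isu
b_2=(8−6)−0=2

b_2=2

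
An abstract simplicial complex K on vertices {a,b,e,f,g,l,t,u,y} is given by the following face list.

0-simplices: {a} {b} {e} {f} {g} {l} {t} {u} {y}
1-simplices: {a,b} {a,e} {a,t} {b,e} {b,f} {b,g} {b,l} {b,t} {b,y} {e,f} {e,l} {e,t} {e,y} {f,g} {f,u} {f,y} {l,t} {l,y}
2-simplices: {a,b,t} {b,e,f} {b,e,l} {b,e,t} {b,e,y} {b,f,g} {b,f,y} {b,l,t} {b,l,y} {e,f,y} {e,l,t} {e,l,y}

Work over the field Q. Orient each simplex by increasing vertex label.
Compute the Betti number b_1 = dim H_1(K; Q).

n_0=9 n_1=18 n_2=12  [Q]
∂1: piv[ab,ae,at,bf,bg,bl,by,fu] rk=8  ker:be,bt,ef,el,et,ey,fg,fy,lt,ly
∂2: piv[abt,bef,bel,bet,bey,bfg,bfy,blt,bly] rk=9  ker:efy,elt,ely
b_1=(18−8)−9=1

b_1=1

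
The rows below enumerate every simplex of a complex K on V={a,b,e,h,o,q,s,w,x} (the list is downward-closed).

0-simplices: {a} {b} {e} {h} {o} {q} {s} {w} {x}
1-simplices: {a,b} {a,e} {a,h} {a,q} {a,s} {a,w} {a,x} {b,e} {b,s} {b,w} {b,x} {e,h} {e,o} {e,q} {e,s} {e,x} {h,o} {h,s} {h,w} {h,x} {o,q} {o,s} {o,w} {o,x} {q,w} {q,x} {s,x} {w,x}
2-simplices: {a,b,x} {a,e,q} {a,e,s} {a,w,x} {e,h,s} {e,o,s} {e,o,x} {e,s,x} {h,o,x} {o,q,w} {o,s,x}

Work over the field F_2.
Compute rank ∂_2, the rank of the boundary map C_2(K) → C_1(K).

n_0=9 n_1=28 n_2=11  [Z2]
∂1: piv[ab,ae,ah,aq,as,aw,ax,eo] rk=8  ker:be,bs,bw,bx,eh,eq,es,ex,ho,hs,hw,hx,oq,os,ow,ox,qw,qx,sx,wx
∂2: piv[abx,aeq,aes,awx,ehs,eos,eox,esx,hox,oqw] rk=10  ker:osx
rk∂_2=10

rank∂_2=10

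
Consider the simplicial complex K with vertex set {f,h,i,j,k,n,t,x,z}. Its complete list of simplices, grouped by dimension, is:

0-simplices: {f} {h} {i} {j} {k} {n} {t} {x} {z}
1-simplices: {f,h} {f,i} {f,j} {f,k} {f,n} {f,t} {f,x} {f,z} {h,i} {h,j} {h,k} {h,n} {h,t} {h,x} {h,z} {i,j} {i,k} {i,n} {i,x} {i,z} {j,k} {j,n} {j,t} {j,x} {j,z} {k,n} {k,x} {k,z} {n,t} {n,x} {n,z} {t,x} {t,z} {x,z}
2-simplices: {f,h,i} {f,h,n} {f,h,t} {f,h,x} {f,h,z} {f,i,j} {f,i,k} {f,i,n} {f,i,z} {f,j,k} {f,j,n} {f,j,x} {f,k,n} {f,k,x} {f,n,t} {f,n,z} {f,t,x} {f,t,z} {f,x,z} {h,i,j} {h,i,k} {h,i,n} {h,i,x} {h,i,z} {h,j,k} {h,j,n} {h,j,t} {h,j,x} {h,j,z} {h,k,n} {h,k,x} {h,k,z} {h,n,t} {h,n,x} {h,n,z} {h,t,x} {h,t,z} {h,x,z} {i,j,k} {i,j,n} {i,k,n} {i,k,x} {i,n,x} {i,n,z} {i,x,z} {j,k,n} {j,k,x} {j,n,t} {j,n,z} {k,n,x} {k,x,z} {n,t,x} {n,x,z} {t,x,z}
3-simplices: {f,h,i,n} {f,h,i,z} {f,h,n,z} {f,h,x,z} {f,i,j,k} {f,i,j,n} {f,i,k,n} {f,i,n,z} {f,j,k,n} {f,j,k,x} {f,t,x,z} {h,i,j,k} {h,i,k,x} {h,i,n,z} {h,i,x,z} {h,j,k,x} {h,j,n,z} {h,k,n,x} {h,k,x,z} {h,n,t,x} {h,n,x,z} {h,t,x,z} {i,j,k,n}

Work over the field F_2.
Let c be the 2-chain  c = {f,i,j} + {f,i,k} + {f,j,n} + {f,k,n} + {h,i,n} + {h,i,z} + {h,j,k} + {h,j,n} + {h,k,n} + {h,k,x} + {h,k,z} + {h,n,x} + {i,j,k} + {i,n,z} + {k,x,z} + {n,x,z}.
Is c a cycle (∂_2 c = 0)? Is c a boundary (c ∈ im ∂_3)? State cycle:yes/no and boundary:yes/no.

n_0=9 n_1=34 n_2=54 n_3=23  [Z2]
∂1: piv[fh,fi,fj,fk,fn,ft,fx,fz] rk=8  ker:hi,hj,hk,hn,ht,hx,hz,ij,ik,in,ix,iz,jk,jn,jt,jx,jz,kn,kx,kz,nt,nx,nz,tx,tz,xz
∂2: piv[fhi,fhn,fht,fhx,fhz,fij,fik,fin,fiz,fjk,fjn,fjx,fkn,fkx,fnt,fnz,ftx,ftz,fxz,hij,hik,hix,hjt,hjz,hkz,hnx] rk=26  ker:hin,hiz,hjk,hjn,hjx,hkn,hkx,hnt,hnz,htx,htz,hxz,ijk,ijn,ikn,ikx,inx,inz,ixz,jkn,jkx,jnt,jnz,knx,kxz,ntx,nxz,txz
∂3: piv[fhin,fhiz,fhnz,fhxz,fijk,fijn,fikn,finz,fjkn,fjkx,ftxz,hijk,hikx,hixz,hjkx,hjnz,hknx,hkxz,hntx,hnxz,htxz] rk=21  ker:hinz,ijkn
∂2c = 0
c vs im∂3: residual ≠ 0 ⇒ not boundary

cycle:yes boundary:no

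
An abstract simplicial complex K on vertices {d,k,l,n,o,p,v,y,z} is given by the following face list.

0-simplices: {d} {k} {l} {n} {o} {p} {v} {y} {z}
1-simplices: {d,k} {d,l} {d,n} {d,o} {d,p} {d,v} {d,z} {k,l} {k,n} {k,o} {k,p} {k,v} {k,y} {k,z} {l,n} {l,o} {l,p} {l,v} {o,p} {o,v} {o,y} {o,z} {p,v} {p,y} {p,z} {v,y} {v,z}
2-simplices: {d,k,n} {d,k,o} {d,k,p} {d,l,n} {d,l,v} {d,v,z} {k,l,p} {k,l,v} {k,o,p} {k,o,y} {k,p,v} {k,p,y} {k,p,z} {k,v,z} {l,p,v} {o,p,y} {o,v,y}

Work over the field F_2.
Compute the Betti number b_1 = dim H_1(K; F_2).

n_0=9 n_1=27 n_2=17  [Z2]
∂1: piv[dk,dl,dn,do,dp,dv,dz,ky] rk=8  ker:kl,kn,ko,kp,kv,kz,ln,lo,lp,lv,op,ov,oy,oz,pv,py,pz,vy,vz
∂2: piv[dkn,dko,dkp,dln,dlv,dvz,klp,klv,kop,koy,kpv,kpy,kpz,kvz,ovy] rk=15  ker:lpv,opy
b_1=(27−8)−15=4

b_1=4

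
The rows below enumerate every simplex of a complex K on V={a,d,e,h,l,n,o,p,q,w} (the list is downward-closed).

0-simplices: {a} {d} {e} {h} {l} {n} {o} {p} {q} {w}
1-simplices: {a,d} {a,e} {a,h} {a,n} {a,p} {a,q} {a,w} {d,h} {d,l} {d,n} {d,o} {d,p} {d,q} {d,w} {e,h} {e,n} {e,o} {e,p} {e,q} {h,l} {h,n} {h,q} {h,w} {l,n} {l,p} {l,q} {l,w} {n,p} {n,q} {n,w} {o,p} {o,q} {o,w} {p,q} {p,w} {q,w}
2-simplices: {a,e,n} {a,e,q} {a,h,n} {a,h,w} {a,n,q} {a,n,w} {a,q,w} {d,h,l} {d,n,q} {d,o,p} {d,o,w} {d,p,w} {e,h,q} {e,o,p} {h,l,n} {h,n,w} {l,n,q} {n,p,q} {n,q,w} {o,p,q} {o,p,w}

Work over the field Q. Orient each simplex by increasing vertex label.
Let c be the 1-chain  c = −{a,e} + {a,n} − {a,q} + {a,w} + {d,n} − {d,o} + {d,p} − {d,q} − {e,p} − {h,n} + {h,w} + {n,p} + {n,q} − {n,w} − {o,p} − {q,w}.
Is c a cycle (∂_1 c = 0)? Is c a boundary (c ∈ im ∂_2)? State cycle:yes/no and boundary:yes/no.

cycle:yes boundary:no

n_0=10 n_1=36 n_2=21  [Q]
∂1: piv[ad,ae,ah,an,ap,aq,aw,dl,do] rk=9  ker:dh,dn,dp,dq,dw,eh,en,eo,ep,eq,hl,hn,hq,hw,ln,lp,lq,lw,np,nq,nw,op,oq,ow,pq,pw,qw
∂2: piv[aen,aeq,ahn,ahw,anq,anw,aqw,dhl,dnq,dop,dow,dpw,ehq,eop,hln,lnq,npq,opq] rk=18  ker:hnw,nqw,opw
∂1c = 0
c vs im∂2: residual ≠ 0 ⇒ not boundary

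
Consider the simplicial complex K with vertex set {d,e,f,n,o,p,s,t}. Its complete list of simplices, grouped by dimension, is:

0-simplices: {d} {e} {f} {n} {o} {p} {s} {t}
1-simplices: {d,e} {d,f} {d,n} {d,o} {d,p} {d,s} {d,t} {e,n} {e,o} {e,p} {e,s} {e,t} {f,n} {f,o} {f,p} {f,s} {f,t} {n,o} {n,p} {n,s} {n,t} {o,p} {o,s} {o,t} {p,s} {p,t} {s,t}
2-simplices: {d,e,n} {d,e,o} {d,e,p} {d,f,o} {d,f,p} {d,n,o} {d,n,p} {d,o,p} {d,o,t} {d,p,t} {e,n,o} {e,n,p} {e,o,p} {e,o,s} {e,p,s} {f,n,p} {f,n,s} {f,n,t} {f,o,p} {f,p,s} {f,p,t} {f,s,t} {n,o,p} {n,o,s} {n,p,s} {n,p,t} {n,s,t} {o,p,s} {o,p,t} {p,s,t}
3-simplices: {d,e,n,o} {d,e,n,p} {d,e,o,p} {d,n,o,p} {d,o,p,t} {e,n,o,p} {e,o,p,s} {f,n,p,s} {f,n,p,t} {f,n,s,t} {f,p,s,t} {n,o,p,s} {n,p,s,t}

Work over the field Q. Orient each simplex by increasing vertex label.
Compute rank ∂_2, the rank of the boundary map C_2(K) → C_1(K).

n_0=8 n_1=27 n_2=30 n_3=13  [Q]
∂1: piv[de,df,dn,do,dp,ds,dt] rk=7  ker:en,eo,ep,es,et,fn,fo,fp,fs,ft,no,np,ns,nt,op,os,ot,ps,pt,st
∂2: piv[den,deo,dep,dfo,dfp,dno,dnp,dop,dot,dpt,eos,eps,fnp,fns,fnt,fps,fpt,fst] rk=18  ker:eno,enp,eop,fop,nop,nos,nps,npt,nst,ops,opt,pst
∂3: piv[deno,denp,deop,dnop,dopt,eops,fnps,fnpt,fnst,fpst,nops] rk=11  ker:enop,npst
rk∂_2=18

rank∂_2=18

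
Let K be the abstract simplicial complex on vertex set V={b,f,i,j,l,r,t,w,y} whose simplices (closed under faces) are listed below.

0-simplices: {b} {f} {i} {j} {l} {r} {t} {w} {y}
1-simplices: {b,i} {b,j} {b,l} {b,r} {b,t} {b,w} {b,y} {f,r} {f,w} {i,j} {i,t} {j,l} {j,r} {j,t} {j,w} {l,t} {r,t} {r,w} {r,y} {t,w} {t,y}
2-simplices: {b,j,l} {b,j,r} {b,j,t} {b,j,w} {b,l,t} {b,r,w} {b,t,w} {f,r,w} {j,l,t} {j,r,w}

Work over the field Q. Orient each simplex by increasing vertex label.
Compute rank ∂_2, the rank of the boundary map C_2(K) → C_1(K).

rank∂_2=8

n_0=9 n_1=21 n_2=10  [Q]
∂1: piv[bi,bj,bl,br,bt,bw,by,fr] rk=8  ker:fw,ij,it,jl,jr,jt,jw,lt,rt,rw,ry,tw,ty
∂2: piv[bjl,bjr,bjt,bjw,blt,brw,btw,frw] rk=8  ker:jlt,jrw
rk∂_2=8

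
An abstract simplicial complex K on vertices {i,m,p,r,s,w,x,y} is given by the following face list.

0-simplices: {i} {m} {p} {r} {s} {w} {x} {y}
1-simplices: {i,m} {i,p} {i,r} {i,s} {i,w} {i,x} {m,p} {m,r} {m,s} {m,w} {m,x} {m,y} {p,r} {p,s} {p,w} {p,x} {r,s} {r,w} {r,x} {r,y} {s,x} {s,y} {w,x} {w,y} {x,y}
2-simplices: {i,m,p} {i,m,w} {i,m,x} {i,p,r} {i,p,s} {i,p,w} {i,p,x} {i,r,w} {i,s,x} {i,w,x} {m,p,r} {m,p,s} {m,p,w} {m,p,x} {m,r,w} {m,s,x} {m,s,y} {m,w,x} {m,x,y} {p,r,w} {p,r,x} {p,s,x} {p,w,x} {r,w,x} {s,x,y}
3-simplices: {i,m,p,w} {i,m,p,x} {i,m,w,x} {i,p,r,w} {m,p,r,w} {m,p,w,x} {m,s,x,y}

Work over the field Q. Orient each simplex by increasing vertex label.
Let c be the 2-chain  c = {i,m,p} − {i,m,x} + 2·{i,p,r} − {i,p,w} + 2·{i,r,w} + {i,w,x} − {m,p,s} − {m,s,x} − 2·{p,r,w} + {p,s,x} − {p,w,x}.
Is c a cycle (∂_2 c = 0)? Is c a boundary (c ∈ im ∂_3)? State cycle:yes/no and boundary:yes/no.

n_0=8 n_1=25 n_2=25 n_3=7  [Q]
∂1: piv[im,ip,ir,is,iw,ix,my] rk=7  ker:mp,mr,ms,mw,mx,pr,ps,pw,px,rs,rw,rx,ry,sx,sy,wx,wy,xy
∂2: piv[imp,imw,imx,ipr,ips,ipw,ipx,irw,isx,iwx,mpr,mps,msy,mxy,prx] rk=15  ker:mpw,mpx,mrw,msx,mwx,prw,psx,pwx,rwx,sxy
∂3: piv[impw,impx,imwx,iprw,mprw,mpwx,msxy] rk=7
∂2c = 0
c vs im∂3: residual ≠ 0 ⇒ not boundary

cycle:yes boundary:no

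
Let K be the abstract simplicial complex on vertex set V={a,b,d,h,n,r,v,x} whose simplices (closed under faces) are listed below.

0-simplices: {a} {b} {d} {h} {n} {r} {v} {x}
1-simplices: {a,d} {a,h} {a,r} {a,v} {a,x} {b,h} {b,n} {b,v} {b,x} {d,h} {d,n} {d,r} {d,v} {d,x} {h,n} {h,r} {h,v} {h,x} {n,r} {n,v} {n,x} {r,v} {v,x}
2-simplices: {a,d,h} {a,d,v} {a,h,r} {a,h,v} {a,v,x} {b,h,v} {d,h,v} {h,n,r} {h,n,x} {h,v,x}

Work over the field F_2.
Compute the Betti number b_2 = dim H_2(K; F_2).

n_0=8 n_1=23 n_2=10  [Z2]
∂1: piv[ad,ah,ar,av,ax,bh,bn] rk=7  ker:bv,bx,dh,dn,dr,dv,dx,hn,hr,hv,hx,nr,nv,nx,rv,vx
∂2: piv[adh,adv,ahr,ahv,avx,bhv,hnr,hnx,hvx] rk=9  ker:dhv
b_2=(10−9)−0=1

b_2=1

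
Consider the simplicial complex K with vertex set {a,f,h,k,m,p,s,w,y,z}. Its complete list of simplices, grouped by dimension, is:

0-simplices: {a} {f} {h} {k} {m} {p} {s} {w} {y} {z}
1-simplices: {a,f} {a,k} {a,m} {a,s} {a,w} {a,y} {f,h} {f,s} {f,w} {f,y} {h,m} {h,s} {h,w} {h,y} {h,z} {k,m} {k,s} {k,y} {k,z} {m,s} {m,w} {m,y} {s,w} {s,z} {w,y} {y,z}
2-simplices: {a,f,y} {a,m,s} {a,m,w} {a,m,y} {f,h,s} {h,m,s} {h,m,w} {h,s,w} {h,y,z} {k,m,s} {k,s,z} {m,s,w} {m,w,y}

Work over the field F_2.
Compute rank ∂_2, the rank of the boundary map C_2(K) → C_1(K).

rank∂_2=12

n_0=10 n_1=26 n_2=13  [Z2]
∂1: piv[af,ak,am,as,aw,ay,fh,hz] rk=8  ker:fs,fw,fy,hm,hs,hw,hy,km,ks,ky,kz,ms,mw,my,sw,sz,wy,yz
∂2: piv[afy,ams,amw,amy,fhs,hms,hmw,hsw,hyz,kms,ksz,mwy] rk=12  ker:msw
rk∂_2=12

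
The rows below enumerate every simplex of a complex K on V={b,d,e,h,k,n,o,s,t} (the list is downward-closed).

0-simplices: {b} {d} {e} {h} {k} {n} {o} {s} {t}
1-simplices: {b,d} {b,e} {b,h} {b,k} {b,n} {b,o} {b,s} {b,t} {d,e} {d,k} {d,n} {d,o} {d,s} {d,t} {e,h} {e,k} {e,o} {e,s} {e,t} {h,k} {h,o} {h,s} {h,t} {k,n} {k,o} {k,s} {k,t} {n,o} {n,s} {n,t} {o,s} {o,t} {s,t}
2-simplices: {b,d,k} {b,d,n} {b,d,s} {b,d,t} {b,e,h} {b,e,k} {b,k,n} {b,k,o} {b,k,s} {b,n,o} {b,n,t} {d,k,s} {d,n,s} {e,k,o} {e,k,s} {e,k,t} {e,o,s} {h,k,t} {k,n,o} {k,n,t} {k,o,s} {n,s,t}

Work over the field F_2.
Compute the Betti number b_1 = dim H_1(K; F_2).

b_1=6

n_0=9 n_1=33 n_2=22  [Z2]
∂1: piv[bd,be,bh,bk,bn,bo,bs,bt] rk=8  ker:de,dk,dn,do,ds,dt,eh,ek,eo,es,et,hk,ho,hs,ht,kn,ko,ks,kt,no,ns,nt,os,ot,st
∂2: piv[bdk,bdn,bds,bdt,beh,bek,bkn,bko,bks,bno,bnt,dns,eko,eks,ekt,eos,hkt,knt,nst] rk=19  ker:dks,kno,kos
b_1=(33−8)−19=6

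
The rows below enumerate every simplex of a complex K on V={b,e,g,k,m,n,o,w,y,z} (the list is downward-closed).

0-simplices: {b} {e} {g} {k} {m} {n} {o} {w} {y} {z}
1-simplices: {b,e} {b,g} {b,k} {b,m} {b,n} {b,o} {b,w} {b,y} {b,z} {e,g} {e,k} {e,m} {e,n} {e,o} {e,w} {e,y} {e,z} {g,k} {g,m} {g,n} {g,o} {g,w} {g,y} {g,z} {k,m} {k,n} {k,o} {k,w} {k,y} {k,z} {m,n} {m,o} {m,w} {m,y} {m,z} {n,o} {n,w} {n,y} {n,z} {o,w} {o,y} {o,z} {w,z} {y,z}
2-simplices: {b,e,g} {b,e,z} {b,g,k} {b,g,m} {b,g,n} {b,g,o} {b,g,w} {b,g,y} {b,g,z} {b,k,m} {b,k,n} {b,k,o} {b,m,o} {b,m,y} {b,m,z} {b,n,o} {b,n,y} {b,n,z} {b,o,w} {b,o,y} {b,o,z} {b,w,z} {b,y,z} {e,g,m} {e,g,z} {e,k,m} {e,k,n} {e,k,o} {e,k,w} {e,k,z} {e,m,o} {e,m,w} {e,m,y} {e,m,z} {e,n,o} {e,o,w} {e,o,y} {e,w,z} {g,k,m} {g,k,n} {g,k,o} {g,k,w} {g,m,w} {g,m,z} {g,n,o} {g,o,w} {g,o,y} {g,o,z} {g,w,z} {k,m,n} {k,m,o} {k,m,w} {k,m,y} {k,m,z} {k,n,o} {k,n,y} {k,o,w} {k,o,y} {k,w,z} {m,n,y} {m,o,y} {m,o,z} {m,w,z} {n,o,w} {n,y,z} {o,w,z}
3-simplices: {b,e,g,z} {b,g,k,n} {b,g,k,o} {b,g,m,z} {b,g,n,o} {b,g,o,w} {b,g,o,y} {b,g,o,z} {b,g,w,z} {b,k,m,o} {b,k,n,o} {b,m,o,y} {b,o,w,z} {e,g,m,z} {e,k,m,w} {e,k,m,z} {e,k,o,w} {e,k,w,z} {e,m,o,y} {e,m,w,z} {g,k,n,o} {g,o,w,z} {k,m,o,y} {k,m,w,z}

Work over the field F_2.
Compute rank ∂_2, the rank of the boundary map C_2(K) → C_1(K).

n_0=10 n_1=44 n_2=66 n_3=24  [Z2]
∂1: piv[be,bg,bk,bm,bn,bo,bw,by,bz] rk=9  ker:eg,ek,em,en,eo,ew,ey,ez,gk,gm,gn,go,gw,gy,gz,km,kn,ko,kw,ky,kz,mn,mo,mw,my,mz,no,nw,ny,nz,ow,oy,oz,wz,yz
∂2: piv[beg,bez,bgk,bgm,bgn,bgo,bgw,bgy,bgz,bkm,bkn,bko,bmo,bmy,bmz,bno,bny,bnz,bow,boy,boz,bwz,byz,egm,ekm,ekn,eko,ekw,ekz,emw,emy,eow,kmn,kmy,now] rk=35  ker:egz,emo,emz,eno,eoy,ewz,gkm,gkn,gko,gkw,gmw,gmz,gno,gow,goy,goz,gwz,kmo,kmw,kmz,kno,kny,kow,koy,kwz,mny,moy,moz,mwz,nyz,owz
∂3: piv[begz,bgkn,bgko,bgmz,bgno,bgow,bgoy,bgoz,bgwz,bkmo,bkno,bmoy,bowz,egmz,ekmw,ekmz,ekow,ekwz,emoy,emwz,kmoy] rk=21  ker:gkno,gowz,kmwz
rk∂_2=35

rank∂_2=35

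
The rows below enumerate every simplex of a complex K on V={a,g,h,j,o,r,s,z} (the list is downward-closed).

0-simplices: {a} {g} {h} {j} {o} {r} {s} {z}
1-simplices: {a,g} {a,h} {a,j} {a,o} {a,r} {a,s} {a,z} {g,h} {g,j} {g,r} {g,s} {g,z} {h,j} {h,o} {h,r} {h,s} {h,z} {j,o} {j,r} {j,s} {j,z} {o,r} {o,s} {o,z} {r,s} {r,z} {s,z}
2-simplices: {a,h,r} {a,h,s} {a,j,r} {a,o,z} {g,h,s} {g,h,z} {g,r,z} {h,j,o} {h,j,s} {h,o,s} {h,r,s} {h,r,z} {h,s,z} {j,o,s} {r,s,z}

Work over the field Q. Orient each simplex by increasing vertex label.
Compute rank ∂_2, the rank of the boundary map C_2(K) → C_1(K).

n_0=8 n_1=27 n_2=15  [Q]
∂1: piv[ag,ah,aj,ao,ar,as,az] rk=7  ker:gh,gj,gr,gs,gz,hj,ho,hr,hs,hz,jo,jr,js,jz,or,os,oz,rs,rz,sz
∂2: piv[ahr,ahs,ajr,aoz,ghs,ghz,grz,hjo,hjs,hos,hrs,hrz,hsz] rk=13  ker:jos,rsz
rk∂_2=13

rank∂_2=13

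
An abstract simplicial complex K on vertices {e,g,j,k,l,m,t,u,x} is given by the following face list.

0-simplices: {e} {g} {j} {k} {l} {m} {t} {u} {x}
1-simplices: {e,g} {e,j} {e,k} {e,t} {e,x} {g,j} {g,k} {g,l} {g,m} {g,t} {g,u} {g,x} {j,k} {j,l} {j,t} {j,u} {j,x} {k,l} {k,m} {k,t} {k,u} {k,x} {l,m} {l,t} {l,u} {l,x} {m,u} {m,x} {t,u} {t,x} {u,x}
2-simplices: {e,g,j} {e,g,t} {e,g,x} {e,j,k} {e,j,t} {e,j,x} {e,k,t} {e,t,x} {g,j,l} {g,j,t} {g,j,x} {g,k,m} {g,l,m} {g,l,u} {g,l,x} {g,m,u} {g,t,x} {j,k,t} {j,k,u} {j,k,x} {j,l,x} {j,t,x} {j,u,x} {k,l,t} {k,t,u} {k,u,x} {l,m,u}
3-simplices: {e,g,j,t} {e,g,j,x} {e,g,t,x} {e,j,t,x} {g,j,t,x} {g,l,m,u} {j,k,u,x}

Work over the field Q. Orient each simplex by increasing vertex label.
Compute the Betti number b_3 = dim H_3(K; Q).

n_0=9 n_1=31 n_2=27 n_3=7  [Q]
∂1: piv[eg,ej,ek,et,ex,gl,gm,gu] rk=8  ker:gj,gk,gt,gx,jk,jl,jt,ju,jx,kl,km,kt,ku,kx,lm,lt,lu,lx,mu,mx,tu,tx,ux
∂2: piv[egj,egt,egx,ejk,ejt,ejx,ekt,etx,gjl,gkm,glm,glu,glx,gmu,jku,jkx,jux,klt,ktu] rk=19  ker:gjt,gjx,gtx,jkt,jlx,jtx,kux,lmu
∂3: piv[egjt,egjx,egtx,ejtx,glmu,jkux] rk=6  ker:gjtx
b_3=(7−6)−0=1

b_3=1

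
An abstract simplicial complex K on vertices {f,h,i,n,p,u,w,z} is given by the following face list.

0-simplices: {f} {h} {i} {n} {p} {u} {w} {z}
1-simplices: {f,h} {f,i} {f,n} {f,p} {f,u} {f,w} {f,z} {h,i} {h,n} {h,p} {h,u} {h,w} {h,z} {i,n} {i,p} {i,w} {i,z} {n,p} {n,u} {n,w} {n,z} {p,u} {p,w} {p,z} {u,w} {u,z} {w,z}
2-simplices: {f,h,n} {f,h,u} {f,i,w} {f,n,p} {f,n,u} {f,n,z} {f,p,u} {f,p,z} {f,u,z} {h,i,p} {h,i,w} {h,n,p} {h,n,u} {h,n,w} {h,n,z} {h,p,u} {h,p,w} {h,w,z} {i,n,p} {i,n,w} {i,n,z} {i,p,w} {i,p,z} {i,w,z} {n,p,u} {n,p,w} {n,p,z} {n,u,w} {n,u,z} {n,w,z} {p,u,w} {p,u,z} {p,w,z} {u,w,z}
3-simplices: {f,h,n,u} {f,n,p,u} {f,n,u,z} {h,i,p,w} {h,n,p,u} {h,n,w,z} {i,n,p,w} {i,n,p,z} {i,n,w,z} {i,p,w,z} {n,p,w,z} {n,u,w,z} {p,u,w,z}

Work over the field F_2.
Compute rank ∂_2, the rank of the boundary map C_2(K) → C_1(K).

rank∂_2=19

n_0=8 n_1=27 n_2=34 n_3=13  [Z2]
∂1: piv[fh,fi,fn,fp,fu,fw,fz] rk=7  ker:hi,hn,hp,hu,hw,hz,in,ip,iw,iz,np,nu,nw,nz,pu,pw,pz,uw,uz,wz
∂2: piv[fhn,fhu,fiw,fnp,fnu,fnz,fpu,fpz,fuz,hip,hiw,hnp,hnw,hnz,hpw,hwz,inp,inz,nuw] rk=19  ker:hnu,hpu,inw,ipw,ipz,iwz,npu,npw,npz,nuz,nwz,puw,puz,pwz,uwz
∂3: piv[fhnu,fnpu,fnuz,hipw,hnpu,hnwz,inpw,inpz,inwz,ipwz,nuwz,puwz] rk=12  ker:npwz
rk∂_2=19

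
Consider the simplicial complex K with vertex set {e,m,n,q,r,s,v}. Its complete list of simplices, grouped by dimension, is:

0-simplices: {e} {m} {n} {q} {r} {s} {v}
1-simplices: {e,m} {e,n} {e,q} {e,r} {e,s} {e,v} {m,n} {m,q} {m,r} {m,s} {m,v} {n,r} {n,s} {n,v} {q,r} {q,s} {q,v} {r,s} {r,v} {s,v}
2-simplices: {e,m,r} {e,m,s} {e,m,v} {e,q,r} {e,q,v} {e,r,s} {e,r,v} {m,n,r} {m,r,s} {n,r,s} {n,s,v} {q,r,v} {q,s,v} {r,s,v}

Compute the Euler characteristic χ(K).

n_0=7 n_1=20 n_2=14
χ=+7−20+14=1

χ(K)=1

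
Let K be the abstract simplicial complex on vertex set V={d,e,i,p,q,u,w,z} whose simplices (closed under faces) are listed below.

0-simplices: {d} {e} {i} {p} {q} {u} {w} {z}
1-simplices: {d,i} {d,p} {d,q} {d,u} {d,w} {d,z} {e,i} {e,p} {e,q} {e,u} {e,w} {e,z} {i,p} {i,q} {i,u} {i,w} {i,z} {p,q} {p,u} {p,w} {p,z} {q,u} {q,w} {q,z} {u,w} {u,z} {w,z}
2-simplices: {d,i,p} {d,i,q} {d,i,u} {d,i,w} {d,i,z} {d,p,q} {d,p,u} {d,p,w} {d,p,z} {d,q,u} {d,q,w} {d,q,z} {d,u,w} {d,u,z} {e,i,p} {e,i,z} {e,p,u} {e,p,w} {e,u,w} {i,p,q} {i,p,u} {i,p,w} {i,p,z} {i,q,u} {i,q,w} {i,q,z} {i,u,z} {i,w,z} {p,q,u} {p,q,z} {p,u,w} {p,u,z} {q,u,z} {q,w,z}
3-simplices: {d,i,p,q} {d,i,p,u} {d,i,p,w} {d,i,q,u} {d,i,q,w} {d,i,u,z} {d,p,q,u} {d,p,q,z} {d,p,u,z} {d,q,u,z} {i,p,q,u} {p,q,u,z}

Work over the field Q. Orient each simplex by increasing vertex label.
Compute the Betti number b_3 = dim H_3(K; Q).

b_3=2

n_0=8 n_1=27 n_2=34 n_3=12  [Q]
∂1: piv[di,dp,dq,du,dw,dz,ei] rk=7  ker:ep,eq,eu,ew,ez,ip,iq,iu,iw,iz,pq,pu,pw,pz,qu,qw,qz,uw,uz,wz
∂2: piv[dip,diq,diu,diw,diz,dpq,dpu,dpw,dpz,dqu,dqw,dqz,duw,duz,eip,eiz,epu,epw,iwz] rk=19  ker:euw,ipq,ipu,ipw,ipz,iqu,iqw,iqz,iuz,pqu,pqz,puw,puz,quz,qwz
∂3: piv[dipq,dipu,dipw,diqu,diqw,diuz,dpqu,dpqz,dpuz,dquz] rk=10  ker:ipqu,pquz
b_3=(12−10)−0=2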